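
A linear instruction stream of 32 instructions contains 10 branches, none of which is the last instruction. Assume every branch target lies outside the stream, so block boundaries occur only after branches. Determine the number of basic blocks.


With no in-sequence branch targets, the leaders are the first instruction plus the instruction after each branch.
Number of basic blocks = branches + 1
= 10 + 1 = 11

11


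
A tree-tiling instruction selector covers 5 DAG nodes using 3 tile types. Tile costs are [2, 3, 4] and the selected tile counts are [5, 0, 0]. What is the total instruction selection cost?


Total cost = sum(count_i * cost_i)
= 5*2 + 0*3 + 0*4
= 10

10


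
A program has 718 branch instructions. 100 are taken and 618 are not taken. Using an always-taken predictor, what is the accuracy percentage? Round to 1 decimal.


Predictor: always-taken
Correct predictions = 100
Accuracy = 100 / 718 * 100 = 13.9%

13.9


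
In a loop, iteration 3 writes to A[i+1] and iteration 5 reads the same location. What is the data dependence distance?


Distance = read iteration - write iteration
= 5 - 3 = 2

2


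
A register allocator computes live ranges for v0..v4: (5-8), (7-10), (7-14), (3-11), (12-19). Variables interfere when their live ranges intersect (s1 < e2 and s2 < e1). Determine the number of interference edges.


Check all pairs for overlapping intervals.
Two intervals (s1,e1) and (s2,e2) overlap if s1 < e2 and s2 < e1.
v0 (5-8) vs v1..v4: overlaps v1, v2, v3 -> 3
v1 (7-10) vs v2..v4: overlaps v2, v3 -> 2
v2 (7-14) vs v3..v4: overlaps v3, v4 -> 2
v3 (3-11) vs v4: overlaps none -> 0
Total overlapping pairs = 3 + 2 + 2 + 0 = 7

7


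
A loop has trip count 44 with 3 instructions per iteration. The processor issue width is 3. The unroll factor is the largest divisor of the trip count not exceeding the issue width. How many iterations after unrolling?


Largest divisor of 44 <= 3 is 2
New iterations = 44 / 2 = 22

22


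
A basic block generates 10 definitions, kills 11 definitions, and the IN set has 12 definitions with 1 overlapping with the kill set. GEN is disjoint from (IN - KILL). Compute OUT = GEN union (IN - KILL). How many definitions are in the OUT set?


IN - KILL: 12 - 1 = 11 surviving definitions
OUT = GEN + surviving = 10 + 11 = 21

21


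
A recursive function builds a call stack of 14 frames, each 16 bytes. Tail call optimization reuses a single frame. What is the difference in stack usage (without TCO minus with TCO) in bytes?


Without TCO: 14 * 16 = 224 bytes
With TCO: reuse 1 frame = 16 bytes
Savings = 224 - 16 = 208

208


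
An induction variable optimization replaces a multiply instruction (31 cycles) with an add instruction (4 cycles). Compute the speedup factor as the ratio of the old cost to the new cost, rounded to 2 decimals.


Ratio = mult_cost / add_cost = 31 / 4 = 7.75

7.75


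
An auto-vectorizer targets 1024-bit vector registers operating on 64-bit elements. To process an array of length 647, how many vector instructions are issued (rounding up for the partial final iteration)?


Width = 1024 / 64 = 16 elements per vector op
Iterations = ceil(647 / 16) = 41

41


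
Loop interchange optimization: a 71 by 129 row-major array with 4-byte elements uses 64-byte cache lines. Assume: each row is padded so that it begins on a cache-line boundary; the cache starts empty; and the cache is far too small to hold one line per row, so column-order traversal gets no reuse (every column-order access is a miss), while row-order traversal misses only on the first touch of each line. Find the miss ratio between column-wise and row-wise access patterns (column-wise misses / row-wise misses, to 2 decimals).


Each row occupies 129 * 4 = 516 bytes and starts on a line boundary, so it spans ceil(516 / 64) = 9 cache lines.
Row-major traversal misses (one per line touched): 71 * ceil(129 * 4 / 64) = 639
Column-major traversal misses (no reuse, every access misses): 71 * 129 = 9159
Ratio = 9159 / 639 = 14.33

14.33


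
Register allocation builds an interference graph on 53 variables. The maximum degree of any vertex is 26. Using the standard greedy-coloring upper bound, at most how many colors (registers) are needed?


Greedy coloring never needs more than (max_degree + 1) colors: when coloring a vertex, at most max_degree neighbors are already colored.
Upper bound = 26 + 1 = 27

27


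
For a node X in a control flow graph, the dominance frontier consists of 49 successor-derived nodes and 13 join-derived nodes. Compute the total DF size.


DF(X) = direct successor contributions + join point contributions
= 49 + 13 = 62

62


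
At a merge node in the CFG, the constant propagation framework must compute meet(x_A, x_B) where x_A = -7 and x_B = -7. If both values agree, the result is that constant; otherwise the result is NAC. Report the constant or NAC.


Meet operation: if both paths give the same constant, result is that constant; if they differ, result is NAC (not-a-constant).
Path A: -7, Path B: -7 -> equal
Result: constant -> -7

-7


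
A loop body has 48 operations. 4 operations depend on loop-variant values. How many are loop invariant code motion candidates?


Invariant candidates = total - loop-dependent
= 48 - 4 = 44

44


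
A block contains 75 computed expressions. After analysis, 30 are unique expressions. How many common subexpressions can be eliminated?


CSE count = total expressions - unique expressions
= 75 - 30 = 45

45


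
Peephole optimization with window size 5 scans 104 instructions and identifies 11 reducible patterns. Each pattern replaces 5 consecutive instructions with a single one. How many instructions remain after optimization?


Each match removes 4 instructions.
Total removed = 11 * 4 = 44
Remaining = 104 - 44 = 60

60


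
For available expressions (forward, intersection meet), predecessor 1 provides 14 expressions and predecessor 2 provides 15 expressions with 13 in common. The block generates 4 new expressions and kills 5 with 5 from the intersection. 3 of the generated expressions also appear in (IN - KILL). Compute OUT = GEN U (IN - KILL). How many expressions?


IN = intersection of predecessors = 13
IN - KILL = 13 - 5 = 8
|OUT| = |GEN| + |IN - KILL| - |GEN ∩ (IN - KILL)| = 4 + 8 - 3 = 9

9


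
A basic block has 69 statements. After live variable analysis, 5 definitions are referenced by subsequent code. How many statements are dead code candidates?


Dead code = total statements - live definitions
= 69 - 5 = 64

64


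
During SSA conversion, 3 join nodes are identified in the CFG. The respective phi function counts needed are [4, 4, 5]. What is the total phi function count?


Total phi functions = sum of phi functions at each join node
= 4 + 4 + 5 = 13

13


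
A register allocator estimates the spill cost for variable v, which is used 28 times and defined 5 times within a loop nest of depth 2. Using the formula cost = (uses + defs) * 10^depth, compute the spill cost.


uses + defs = 28 + 5 = 33
10^2 = 100
Spill cost = 33 * 100 = 3300

3300


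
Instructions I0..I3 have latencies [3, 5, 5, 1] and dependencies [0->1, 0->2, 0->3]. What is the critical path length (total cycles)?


Compute longest path through dependency graph: dist(Ik) = max over predecessors of dist + latency(Ik).
dist(I0) = latency 3 = 3
dist(I1) = dist(I0) + 5 = 3 + 5 = 8
dist(I2) = dist(I0) + 5 = 3 + 5 = 8
dist(I3) = dist(I0) + 1 = 3 + 1 = 4
Critical path = max dist = 8

8


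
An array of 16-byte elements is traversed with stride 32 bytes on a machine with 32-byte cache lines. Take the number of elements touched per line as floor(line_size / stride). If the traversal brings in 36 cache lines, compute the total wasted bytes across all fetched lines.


Elements per line = floor(32 / 32) = 1
Bytes used per line = 1 * 16 = 16
Wasted per line = 32 - 16 = 16
Total wasted = 16 * 36 = 576

576


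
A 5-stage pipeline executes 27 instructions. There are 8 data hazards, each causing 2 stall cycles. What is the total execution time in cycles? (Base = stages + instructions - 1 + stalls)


Base cycles = 5 + 27 - 1 = 31
Total stalls = 8 * 2 = 16
Total = 31 + 16 = 47

47


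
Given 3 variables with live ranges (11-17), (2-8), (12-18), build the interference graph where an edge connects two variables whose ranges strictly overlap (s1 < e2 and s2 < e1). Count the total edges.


Check all pairs for overlapping intervals.
Two intervals (s1,e1) and (s2,e2) overlap if s1 < e2 and s2 < e1.
v0 (11-17) vs v1..v2: overlaps v2 -> 1
v1 (2-8) vs v2: overlaps none -> 0
Total overlapping pairs = 1 + 0 = 1

1


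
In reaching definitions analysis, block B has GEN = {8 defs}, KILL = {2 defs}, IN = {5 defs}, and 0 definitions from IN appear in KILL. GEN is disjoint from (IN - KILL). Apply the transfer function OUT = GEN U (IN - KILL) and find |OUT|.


IN - KILL: 5 - 0 = 5 surviving definitions
OUT = GEN + surviving = 8 + 5 = 13

13


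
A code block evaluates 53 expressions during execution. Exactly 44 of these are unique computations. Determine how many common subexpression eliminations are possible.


CSE count = total expressions - unique expressions
= 53 - 44 = 9

9


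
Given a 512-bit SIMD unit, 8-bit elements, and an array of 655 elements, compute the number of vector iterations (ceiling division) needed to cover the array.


Width = 512 / 8 = 64 elements per vector op
Iterations = ceil(655 / 64) = 11

11


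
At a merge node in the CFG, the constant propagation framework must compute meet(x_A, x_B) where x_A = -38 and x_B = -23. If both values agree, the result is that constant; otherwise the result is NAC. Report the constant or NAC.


Meet operation: if both paths give the same constant, result is that constant; if they differ, result is NAC (not-a-constant).
Path A: -38, Path B: -23 -> differ
Result: not-a-constant -> NAC

NAC


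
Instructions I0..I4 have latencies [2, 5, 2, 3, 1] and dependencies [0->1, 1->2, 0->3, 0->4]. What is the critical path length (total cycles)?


Compute longest path through dependency graph: dist(Ik) = max over predecessors of dist + latency(Ik).
dist(I0) = latency 2 = 2
dist(I1) = dist(I0) + 5 = 2 + 5 = 7
dist(I2) = dist(I1) + 2 = 7 + 2 = 9
dist(I3) = dist(I0) + 3 = 2 + 3 = 5
dist(I4) = dist(I0) + 1 = 2 + 1 = 3
Critical path = max dist = 9

9


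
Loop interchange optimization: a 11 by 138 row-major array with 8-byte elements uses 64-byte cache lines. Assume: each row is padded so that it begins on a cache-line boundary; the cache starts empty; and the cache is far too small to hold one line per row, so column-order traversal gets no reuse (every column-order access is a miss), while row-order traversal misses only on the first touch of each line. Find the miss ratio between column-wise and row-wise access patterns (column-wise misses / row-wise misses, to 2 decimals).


Each row occupies 138 * 8 = 1104 bytes and starts on a line boundary, so it spans ceil(1104 / 64) = 18 cache lines.
Row-major traversal misses (one per line touched): 11 * ceil(138 * 8 / 64) = 198
Column-major traversal misses (no reuse, every access misses): 11 * 138 = 1518
Ratio = 1518 / 198 = 7.67

7.67


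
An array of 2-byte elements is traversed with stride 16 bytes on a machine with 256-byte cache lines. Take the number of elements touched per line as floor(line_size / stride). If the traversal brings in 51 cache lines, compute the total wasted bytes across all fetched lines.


Elements per line = floor(256 / 16) = 16
Bytes used per line = 16 * 2 = 32
Wasted per line = 256 - 32 = 224
Total wasted = 224 * 51 = 11424

11424


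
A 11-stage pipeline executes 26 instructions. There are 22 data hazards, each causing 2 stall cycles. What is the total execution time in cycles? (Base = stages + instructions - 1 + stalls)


Base cycles = 11 + 26 - 1 = 36
Total stalls = 22 * 2 = 44
Total = 36 + 44 = 80

80


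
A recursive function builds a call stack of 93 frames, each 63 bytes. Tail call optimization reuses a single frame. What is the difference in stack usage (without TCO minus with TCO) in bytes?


Without TCO: 93 * 63 = 5859 bytes
With TCO: reuse 1 frame = 63 bytes
Savings = 5859 - 63 = 5796

5796


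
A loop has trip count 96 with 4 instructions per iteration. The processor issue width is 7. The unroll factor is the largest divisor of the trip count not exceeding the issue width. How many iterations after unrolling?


Largest divisor of 96 <= 7 is 6
New iterations = 96 / 6 = 16

16


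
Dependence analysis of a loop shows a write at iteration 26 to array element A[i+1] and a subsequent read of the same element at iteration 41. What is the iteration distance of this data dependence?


Distance = read iteration - write iteration
= 41 - 26 = 15

15


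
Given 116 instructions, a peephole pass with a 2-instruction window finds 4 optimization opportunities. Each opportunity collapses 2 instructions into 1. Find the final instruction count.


Each match removes 1 instructions.
Total removed = 4 * 1 = 4
Remaining = 116 - 4 = 112

112


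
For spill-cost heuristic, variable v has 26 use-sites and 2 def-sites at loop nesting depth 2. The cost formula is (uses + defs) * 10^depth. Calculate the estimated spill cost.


uses + defs = 26 + 2 = 28
10^2 = 100
Spill cost = 28 * 100 = 2800

2800


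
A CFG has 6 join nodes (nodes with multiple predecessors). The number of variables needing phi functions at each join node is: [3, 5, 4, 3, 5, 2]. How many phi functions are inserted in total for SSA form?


Total phi functions = sum of phi functions at each join node
= 3 + 5 + 4 + 3 + 5 + 2 = 22

22


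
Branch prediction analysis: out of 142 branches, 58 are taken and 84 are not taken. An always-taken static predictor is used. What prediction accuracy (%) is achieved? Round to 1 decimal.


Predictor: always-taken
Correct predictions = 58
Accuracy = 58 / 142 * 100 = 40.8%

40.8


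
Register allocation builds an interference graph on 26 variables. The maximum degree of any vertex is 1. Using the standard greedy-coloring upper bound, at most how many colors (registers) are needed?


Greedy coloring never needs more than (max_degree + 1) colors: when coloring a vertex, at most max_degree neighbors are already colored.
Upper bound = 1 + 1 = 2

2


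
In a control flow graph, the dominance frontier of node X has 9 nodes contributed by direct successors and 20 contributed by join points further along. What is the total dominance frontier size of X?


DF(X) = direct successor contributions + join point contributions
= 9 + 20 = 29

29


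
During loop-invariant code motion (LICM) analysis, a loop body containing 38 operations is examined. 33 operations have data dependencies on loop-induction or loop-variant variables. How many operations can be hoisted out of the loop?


Invariant candidates = total - loop-dependent
= 38 - 33 = 5

5


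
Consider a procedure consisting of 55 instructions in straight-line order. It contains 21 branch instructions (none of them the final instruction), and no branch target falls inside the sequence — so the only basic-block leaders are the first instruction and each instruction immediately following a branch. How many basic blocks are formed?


With no in-sequence branch targets, the leaders are the first instruction plus the instruction after each branch.
Number of basic blocks = branches + 1
= 21 + 1 = 22

22


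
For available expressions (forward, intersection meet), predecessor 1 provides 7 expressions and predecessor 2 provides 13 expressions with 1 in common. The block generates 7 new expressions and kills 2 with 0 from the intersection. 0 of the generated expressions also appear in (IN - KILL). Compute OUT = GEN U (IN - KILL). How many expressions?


IN = intersection of predecessors = 1
IN - KILL = 1 - 0 = 1
|OUT| = |GEN| + |IN - KILL| - |GEN ∩ (IN - KILL)| = 7 + 1 - 0 = 8

8


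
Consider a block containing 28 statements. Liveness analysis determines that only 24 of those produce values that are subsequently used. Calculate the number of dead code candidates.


Dead code = total statements - live definitions
= 28 - 24 = 4

4


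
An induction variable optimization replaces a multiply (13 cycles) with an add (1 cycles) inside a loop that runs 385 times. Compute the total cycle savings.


Per-iteration saving = 13 - 1 = 12
Total saved = 385 * 12 = 4620

4620


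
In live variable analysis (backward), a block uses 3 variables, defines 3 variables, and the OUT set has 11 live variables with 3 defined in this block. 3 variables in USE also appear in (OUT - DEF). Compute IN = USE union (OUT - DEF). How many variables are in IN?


OUT - DEF: 11 - 3 = 8
|IN| = |USE| + |OUT - DEF| - |USE ∩ (OUT - DEF)| = 3 + 8 - 3 = 8

8


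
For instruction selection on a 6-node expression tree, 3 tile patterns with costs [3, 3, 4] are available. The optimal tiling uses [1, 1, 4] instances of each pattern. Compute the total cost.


Total cost = sum(count_i * cost_i)
= 1*3 + 1*3 + 4*4
= 22

22


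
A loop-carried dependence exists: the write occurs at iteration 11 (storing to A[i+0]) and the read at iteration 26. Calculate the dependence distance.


Distance = read iteration - write iteration
= 26 - 11 = 15

15


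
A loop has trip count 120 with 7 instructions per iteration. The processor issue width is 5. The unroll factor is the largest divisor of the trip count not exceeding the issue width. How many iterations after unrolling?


Largest divisor of 120 <= 5 is 5
New iterations = 120 / 5 = 24

24


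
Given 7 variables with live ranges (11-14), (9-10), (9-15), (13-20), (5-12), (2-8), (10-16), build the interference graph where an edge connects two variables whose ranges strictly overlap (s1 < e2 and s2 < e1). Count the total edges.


Check all pairs for overlapping intervals.
Two intervals (s1,e1) and (s2,e2) overlap if s1 < e2 and s2 < e1.
v0 (11-14) vs v1..v6: overlaps v2, v3, v4, v6 -> 4
v1 (9-10) vs v2..v6: overlaps v2, v4 -> 2
v2 (9-15) vs v3..v6: overlaps v3, v4, v6 -> 3
v3 (13-20) vs v4..v6: overlaps v6 -> 1
v4 (5-12) vs v5..v6: overlaps v5, v6 -> 2
v5 (2-8) vs v6: overlaps none -> 0
Total overlapping pairs = 4 + 2 + 3 + 1 + 2 + 0 = 12

12


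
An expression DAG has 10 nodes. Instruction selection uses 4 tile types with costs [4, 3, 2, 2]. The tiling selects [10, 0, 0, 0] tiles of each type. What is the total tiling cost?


Total cost = sum(count_i * cost_i)
= 10*4 + 0*3 + 0*2 + 0*2
= 40

40


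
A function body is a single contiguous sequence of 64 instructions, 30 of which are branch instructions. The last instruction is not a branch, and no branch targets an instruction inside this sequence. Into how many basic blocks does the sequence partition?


With no in-sequence branch targets, the leaders are the first instruction plus the instruction after each branch.
Number of basic blocks = branches + 1
= 30 + 1 = 31

31


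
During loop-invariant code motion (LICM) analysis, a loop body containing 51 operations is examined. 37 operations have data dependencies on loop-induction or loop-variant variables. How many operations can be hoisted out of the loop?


Invariant candidates = total - loop-dependent
= 51 - 37 = 14

14


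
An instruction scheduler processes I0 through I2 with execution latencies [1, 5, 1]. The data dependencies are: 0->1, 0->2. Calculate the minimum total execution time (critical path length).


Compute longest path through dependency graph: dist(Ik) = max over predecessors of dist + latency(Ik).
dist(I0) = latency 1 = 1
dist(I1) = dist(I0) + 5 = 1 + 5 = 6
dist(I2) = dist(I0) + 1 = 1 + 1 = 2
Critical path = max dist = 6

6


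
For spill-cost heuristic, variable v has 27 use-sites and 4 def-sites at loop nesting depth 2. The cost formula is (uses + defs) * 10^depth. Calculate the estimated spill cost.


uses + defs = 27 + 4 = 31
10^2 = 100
Spill cost = 31 * 100 = 3100

3100


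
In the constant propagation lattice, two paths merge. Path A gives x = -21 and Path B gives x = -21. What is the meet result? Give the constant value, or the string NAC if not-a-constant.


Meet operation: if both paths give the same constant, result is that constant; if they differ, result is NAC (not-a-constant).
Path A: -21, Path B: -21 -> equal
Result: constant -> -21

-21


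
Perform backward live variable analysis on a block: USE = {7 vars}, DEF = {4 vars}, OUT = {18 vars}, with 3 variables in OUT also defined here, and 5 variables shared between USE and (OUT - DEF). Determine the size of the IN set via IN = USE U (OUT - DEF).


OUT - DEF: 18 - 3 = 15
|IN| = |USE| + |OUT - DEF| - |USE ∩ (OUT - DEF)| = 7 + 15 - 5 = 17

17


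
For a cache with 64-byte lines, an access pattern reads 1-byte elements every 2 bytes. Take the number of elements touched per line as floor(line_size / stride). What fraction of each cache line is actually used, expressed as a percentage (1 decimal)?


Elements per cache line = floor(64 / 2) = 32
Bytes used = 32 * 1 = 32
Utilization = 32 / 64 * 100 = 50.0%

50.0


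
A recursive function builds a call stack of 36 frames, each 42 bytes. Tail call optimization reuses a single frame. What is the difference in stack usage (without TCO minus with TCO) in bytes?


Without TCO: 36 * 42 = 1512 bytes
With TCO: reuse 1 frame = 42 bytes
Savings = 1512 - 42 = 1470

1470


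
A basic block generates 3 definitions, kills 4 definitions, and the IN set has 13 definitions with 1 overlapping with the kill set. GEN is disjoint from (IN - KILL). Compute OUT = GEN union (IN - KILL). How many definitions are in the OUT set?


IN - KILL: 13 - 1 = 12 surviving definitions
OUT = GEN + surviving = 3 + 12 = 15

15


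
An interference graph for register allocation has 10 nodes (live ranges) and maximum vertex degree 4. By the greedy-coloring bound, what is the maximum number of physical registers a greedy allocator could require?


Greedy coloring never needs more than (max_degree + 1) colors: when coloring a vertex, at most max_degree neighbors are already colored.
Upper bound = 4 + 1 = 5

5


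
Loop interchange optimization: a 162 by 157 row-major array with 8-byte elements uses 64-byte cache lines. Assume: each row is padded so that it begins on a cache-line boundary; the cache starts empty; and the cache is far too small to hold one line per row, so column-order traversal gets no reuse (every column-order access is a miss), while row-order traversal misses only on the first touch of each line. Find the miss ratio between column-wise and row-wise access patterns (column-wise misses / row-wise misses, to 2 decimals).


Each row occupies 157 * 8 = 1256 bytes and starts on a line boundary, so it spans ceil(1256 / 64) = 20 cache lines.
Row-major traversal misses (one per line touched): 162 * ceil(157 * 8 / 64) = 3240
Column-major traversal misses (no reuse, every access misses): 162 * 157 = 25434
Ratio = 25434 / 3240 = 7.85

7.85


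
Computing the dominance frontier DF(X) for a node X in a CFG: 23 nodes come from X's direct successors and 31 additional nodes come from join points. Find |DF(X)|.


DF(X) = direct successor contributions + join point contributions
= 23 + 31 = 54

54


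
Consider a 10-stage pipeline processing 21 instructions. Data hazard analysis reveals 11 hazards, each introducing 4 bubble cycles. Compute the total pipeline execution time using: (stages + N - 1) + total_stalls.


Base cycles = 10 + 21 - 1 = 30
Total stalls = 11 * 4 = 44
Total = 30 + 44 = 74

74


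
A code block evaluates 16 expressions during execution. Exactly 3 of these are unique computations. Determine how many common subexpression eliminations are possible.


CSE count = total expressions - unique expressions
= 16 - 3 = 13

13


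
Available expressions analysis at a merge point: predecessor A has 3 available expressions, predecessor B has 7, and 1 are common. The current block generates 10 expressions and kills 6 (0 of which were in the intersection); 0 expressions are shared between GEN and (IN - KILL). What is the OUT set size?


IN = intersection of predecessors = 1
IN - KILL = 1 - 0 = 1
|OUT| = |GEN| + |IN - KILL| - |GEN ∩ (IN - KILL)| = 10 + 1 - 0 = 11

11


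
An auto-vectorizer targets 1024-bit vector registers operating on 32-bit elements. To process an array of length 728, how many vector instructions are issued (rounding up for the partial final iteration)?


Width = 1024 / 32 = 32 elements per vector op
Iterations = ceil(728 / 32) = 23

23


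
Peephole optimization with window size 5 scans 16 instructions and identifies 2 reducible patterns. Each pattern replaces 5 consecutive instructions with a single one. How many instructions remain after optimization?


Each match removes 4 instructions.
Total removed = 2 * 4 = 8
Remaining = 16 - 8 = 8

8


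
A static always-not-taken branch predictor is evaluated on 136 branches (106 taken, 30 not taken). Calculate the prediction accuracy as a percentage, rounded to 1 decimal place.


Predictor: always-not-taken
Correct predictions = 30
Accuracy = 30 / 136 * 100 = 22.1%

22.1


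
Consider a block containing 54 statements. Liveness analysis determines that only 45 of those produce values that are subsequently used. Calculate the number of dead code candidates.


Dead code = total statements - live definitions
= 54 - 45 = 9

9


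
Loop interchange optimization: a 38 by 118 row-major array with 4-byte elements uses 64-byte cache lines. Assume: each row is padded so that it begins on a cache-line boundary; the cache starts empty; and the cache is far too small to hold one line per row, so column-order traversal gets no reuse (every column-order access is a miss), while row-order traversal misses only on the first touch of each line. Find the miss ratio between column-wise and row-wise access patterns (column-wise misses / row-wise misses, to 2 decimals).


Each row occupies 118 * 4 = 472 bytes and starts on a line boundary, so it spans ceil(472 / 64) = 8 cache lines.
Row-major traversal misses (one per line touched): 38 * ceil(118 * 4 / 64) = 304
Column-major traversal misses (no reuse, every access misses): 38 * 118 = 4484
Ratio = 4484 / 304 = 14.75

14.75


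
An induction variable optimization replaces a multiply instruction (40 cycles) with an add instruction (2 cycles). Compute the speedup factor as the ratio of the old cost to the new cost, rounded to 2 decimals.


Ratio = mult_cost / add_cost = 40 / 2 = 20.0

20.0


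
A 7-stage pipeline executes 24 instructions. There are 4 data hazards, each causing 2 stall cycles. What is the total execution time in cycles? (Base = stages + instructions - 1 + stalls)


Base cycles = 7 + 24 - 1 = 30
Total stalls = 4 * 2 = 8
Total = 30 + 8 = 38

38


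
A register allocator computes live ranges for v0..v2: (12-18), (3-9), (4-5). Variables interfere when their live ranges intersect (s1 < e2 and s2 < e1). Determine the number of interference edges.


Check all pairs for overlapping intervals.
Two intervals (s1,e1) and (s2,e2) overlap if s1 < e2 and s2 < e1.
v0 (12-18) vs v1..v2: overlaps none -> 0
v1 (3-9) vs v2: overlaps v2 -> 1
Total overlapping pairs = 0 + 1 = 1

1


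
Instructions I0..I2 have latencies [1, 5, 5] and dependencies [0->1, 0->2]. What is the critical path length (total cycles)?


Compute longest path through dependency graph: dist(Ik) = max over predecessors of dist + latency(Ik).
dist(I0) = latency 1 = 1
dist(I1) = dist(I0) + 5 = 1 + 5 = 6
dist(I2) = dist(I0) + 5 = 1 + 5 = 6
Critical path = max dist = 6

6


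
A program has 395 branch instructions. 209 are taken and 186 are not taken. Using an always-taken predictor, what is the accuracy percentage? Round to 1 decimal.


Predictor: always-taken
Correct predictions = 209
Accuracy = 209 / 395 * 100 = 52.9%

52.9


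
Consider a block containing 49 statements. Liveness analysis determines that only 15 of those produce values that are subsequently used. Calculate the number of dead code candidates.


Dead code = total statements - live definitions
= 49 - 15 = 34

34


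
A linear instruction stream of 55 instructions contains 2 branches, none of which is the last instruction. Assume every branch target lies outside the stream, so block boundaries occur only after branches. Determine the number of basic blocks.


With no in-sequence branch targets, the leaders are the first instruction plus the instruction after each branch.
Number of basic blocks = branches + 1
= 2 + 1 = 3

3


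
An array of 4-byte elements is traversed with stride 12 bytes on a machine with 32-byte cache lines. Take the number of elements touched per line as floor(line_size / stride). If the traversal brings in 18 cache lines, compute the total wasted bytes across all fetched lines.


Elements per line = floor(32 / 12) = 2
Bytes used per line = 2 * 4 = 8
Wasted per line = 32 - 8 = 24
Total wasted = 24 * 18 = 432

432


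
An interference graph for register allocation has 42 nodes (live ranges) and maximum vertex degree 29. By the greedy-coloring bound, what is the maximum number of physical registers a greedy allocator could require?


Greedy coloring never needs more than (max_degree + 1) colors: when coloring a vertex, at most max_degree neighbors are already colored.
Upper bound = 29 + 1 = 30

30


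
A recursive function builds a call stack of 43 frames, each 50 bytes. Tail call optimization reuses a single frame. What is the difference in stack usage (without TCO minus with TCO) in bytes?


Without TCO: 43 * 50 = 2150 bytes
With TCO: reuse 1 frame = 50 bytes
Savings = 2150 - 50 = 2100

2100


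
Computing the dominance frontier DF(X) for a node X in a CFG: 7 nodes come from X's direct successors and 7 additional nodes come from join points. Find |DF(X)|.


DF(X) = direct successor contributions + join point contributions
= 7 + 7 = 14

14


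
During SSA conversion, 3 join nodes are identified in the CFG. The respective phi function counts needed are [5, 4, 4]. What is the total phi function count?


Total phi functions = sum of phi functions at each join node
= 5 + 4 + 4 = 13

13


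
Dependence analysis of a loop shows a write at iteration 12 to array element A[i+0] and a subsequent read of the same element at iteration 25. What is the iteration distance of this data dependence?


Distance = read iteration - write iteration
= 25 - 12 = 13

13


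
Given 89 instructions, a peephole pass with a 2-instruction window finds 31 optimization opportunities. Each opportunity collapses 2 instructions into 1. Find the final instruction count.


Each match removes 1 instructions.
Total removed = 31 * 1 = 31
Remaining = 89 - 31 = 58

58


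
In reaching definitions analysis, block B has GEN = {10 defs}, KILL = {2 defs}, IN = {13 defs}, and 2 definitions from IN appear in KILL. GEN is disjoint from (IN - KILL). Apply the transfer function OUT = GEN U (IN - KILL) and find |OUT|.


IN - KILL: 13 - 2 = 11 surviving definitions
OUT = GEN + surviving = 10 + 11 = 21

21


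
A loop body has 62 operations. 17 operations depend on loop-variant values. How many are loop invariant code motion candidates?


Invariant candidates = total - loop-dependent
= 62 - 17 = 45

45


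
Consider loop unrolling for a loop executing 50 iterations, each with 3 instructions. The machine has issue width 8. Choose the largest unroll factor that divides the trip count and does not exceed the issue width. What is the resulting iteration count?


Largest divisor of 50 <= 8 is 5
New iterations = 50 / 5 = 10

10


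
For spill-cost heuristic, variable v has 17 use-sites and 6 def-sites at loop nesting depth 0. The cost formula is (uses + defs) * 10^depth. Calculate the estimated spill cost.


uses + defs = 17 + 6 = 23
10^0 = 1
Spill cost = 23 * 1 = 23

23


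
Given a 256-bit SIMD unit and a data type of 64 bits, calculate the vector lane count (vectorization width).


Width = SIMD bits / data type bits
= 256 / 64 = 4

4


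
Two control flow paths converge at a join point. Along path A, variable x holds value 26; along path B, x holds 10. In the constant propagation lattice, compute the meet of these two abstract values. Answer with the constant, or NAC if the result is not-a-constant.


Meet operation: if both paths give the same constant, result is that constant; if they differ, result is NAC (not-a-constant).
Path A: 26, Path B: 10 -> differ
Result: not-a-constant -> NAC

NAC


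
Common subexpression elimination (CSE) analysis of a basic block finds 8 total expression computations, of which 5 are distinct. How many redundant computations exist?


CSE count = total expressions - unique expressions
= 8 - 5 = 3

3


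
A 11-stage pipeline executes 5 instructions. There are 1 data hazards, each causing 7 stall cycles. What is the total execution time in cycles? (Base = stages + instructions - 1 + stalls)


Base cycles = 11 + 5 - 1 = 15
Total stalls = 1 * 7 = 7
Total = 15 + 7 = 22

22


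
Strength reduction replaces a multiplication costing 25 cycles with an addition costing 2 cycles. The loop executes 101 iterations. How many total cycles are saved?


Per-iteration saving = 25 - 2 = 23
Total saved = 101 * 23 = 2323

2323


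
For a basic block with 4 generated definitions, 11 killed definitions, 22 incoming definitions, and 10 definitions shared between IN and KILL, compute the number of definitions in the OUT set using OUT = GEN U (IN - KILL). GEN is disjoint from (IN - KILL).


IN - KILL: 22 - 10 = 12 surviving definitions
OUT = GEN + surviving = 4 + 12 = 16

16


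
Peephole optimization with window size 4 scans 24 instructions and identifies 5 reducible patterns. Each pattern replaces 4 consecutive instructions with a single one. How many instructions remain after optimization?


Each match removes 3 instructions.
Total removed = 5 * 3 = 15
Remaining = 24 - 15 = 9

9


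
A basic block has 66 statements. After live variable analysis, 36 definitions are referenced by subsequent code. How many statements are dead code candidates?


Dead code = total statements - live definitions
= 66 - 36 = 30

30


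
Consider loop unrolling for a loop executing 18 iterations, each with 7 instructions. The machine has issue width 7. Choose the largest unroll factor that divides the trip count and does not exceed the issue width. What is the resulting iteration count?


Largest divisor of 18 <= 7 is 6
New iterations = 18 / 6 = 3

3


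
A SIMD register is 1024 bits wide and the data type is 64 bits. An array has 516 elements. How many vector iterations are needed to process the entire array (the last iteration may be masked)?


Width = 1024 / 64 = 16 elements per vector op
Iterations = ceil(516 / 16) = 33

33


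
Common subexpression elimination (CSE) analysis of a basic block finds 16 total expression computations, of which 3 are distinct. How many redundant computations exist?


CSE count = total expressions - unique expressions
= 16 - 3 = 13

13


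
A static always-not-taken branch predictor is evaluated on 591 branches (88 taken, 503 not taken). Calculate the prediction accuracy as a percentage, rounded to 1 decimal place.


Predictor: always-not-taken
Correct predictions = 503
Accuracy = 503 / 591 * 100 = 85.1%

85.1


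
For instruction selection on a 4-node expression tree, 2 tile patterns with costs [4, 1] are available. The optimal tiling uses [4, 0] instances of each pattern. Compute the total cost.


Total cost = sum(count_i * cost_i)
= 4*4 + 0*1
= 16

16


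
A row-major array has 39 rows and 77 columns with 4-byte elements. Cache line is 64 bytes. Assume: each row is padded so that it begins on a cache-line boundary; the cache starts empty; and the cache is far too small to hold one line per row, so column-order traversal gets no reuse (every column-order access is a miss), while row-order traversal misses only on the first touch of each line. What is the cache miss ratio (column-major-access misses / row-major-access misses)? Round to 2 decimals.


Each row occupies 77 * 4 = 308 bytes and starts on a line boundary, so it spans ceil(308 / 64) = 5 cache lines.
Row-major traversal misses (one per line touched): 39 * ceil(77 * 4 / 64) = 195
Column-major traversal misses (no reuse, every access misses): 39 * 77 = 3003
Ratio = 3003 / 195 = 15.4

15.4


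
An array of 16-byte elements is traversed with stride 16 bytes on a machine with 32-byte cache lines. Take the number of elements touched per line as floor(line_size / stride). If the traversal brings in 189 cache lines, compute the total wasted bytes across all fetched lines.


Elements per line = floor(32 / 16) = 2
Bytes used per line = 2 * 16 = 32
Wasted per line = 32 - 32 = 0
Total wasted = 0 * 189 = 0

0


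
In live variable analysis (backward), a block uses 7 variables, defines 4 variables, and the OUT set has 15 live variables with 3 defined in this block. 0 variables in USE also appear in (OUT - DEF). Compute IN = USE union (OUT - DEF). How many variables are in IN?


OUT - DEF: 15 - 3 = 12
|IN| = |USE| + |OUT - DEF| - |USE ∩ (OUT - DEF)| = 7 + 12 - 0 = 19

19


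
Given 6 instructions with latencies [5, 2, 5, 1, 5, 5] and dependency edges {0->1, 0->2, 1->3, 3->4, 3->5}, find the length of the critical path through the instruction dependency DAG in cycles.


Compute longest path through dependency graph: dist(Ik) = max over predecessors of dist + latency(Ik).
dist(I0) = latency 5 = 5
dist(I1) = dist(I0) + 2 = 5 + 2 = 7
dist(I2) = dist(I0) + 5 = 5 + 5 = 10
dist(I3) = dist(I1) + 1 = 7 + 1 = 8
dist(I4) = dist(I3) + 5 = 8 + 5 = 13
dist(I5) = dist(I3) + 5 = 8 + 5 = 13
Critical path = max dist = 13

13


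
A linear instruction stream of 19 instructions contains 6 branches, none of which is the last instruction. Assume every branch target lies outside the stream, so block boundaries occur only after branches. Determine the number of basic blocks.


With no in-sequence branch targets, the leaders are the first instruction plus the instruction after each branch.
Number of basic blocks = branches + 1
= 6 + 1 = 7

7


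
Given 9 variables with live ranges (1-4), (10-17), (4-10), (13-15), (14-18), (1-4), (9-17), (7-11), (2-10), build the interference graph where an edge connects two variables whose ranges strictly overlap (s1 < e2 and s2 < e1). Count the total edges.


Check all pairs for overlapping intervals.
Two intervals (s1,e1) and (s2,e2) overlap if s1 < e2 and s2 < e1.
v0 (1-4) vs v1..v8: overlaps v5, v8 -> 2
v1 (10-17) vs v2..v8: overlaps v3, v4, v6, v7 -> 4
v2 (4-10) vs v3..v8: overlaps v6, v7, v8 -> 3
v3 (13-15) vs v4..v8: overlaps v4, v6 -> 2
v4 (14-18) vs v5..v8: overlaps v6 -> 1
v5 (1-4) vs v6..v8: overlaps v8 -> 1
v6 (9-17) vs v7..v8: overlaps v7, v8 -> 2
v7 (7-11) vs v8: overlaps v8 -> 1
Total overlapping pairs = 2 + 4 + 3 + 2 + 1 + 1 + 2 + 1 = 16

16


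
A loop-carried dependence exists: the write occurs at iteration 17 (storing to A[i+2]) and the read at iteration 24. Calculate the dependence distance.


Distance = read iteration - write iteration
= 24 - 17 = 7

7


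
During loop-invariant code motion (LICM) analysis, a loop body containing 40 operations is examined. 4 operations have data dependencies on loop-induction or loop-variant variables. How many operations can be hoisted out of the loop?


Invariant candidates = total - loop-dependent
= 40 - 4 = 36

36


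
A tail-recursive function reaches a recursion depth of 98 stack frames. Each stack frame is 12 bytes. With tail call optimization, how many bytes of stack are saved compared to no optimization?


Without TCO: 98 * 12 = 1176 bytes
With TCO: reuse 1 frame = 12 bytes
Savings = 1176 - 12 = 1164

1164


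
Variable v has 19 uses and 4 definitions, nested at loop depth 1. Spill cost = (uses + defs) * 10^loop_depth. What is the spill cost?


uses + defs = 19 + 4 = 23
10^1 = 10
Spill cost = 23 * 10 = 230

230
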